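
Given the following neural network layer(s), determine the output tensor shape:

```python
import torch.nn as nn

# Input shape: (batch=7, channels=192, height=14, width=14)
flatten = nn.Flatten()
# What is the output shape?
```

Input: (7, 192, 14, 14) -> Output: (7, 37632)

Answer: (7, 37632)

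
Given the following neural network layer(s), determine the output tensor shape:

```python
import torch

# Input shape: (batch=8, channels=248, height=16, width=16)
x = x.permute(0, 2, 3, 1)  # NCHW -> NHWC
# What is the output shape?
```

Input: (8, 248, 16, 16) -> Output: (8, 16, 16, 248)

Answer: (8, 16, 16, 248)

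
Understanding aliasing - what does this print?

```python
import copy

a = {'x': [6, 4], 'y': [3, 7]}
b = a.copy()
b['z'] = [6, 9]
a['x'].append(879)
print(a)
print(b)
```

Key concept: shallow copy of dict with mutable values.
Step by step:
`a = {'x': [6, 4], 'y': [3, 7]}` → a = {'x': [6, 4], 'y': [3, 7]}
`b = a.copy()` → b = {'x': [6, 4], 'y': [3, 7]}
`b['z'] = [6, 9]` → b = {'x': [6, 4], 'y': [3, 7], 'z': [6, 9]}
`a['x'].append(879)` → a = {'x': [6, 4, 879], 'y': [3, 7]}; b = {'x': [6, 4, 879], 'y': [3, 7], 'z': [6, 9]}
`print(a)` → prints {'x': [6, 4, 879], 'y': [3, 7]}
`print(b)` → prints {'x': [6, 4, 879], 'y': [3, 7], 'z': [6, 9]}

Answer:
{'x': [6, 4, 879], 'y': [3, 7]}
{'x': [6, 4, 879], 'y': [3, 7], 'z': [6, 9]}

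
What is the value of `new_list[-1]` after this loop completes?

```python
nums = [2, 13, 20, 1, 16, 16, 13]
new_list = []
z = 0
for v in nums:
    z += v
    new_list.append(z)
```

Cumulative sum ends at 81
`new_list` takes the values: [] → [2] → [2, 15] → [2, 15, 35] → [2, 15, 35, 36] → [2, 15, 35, 36, 52] → [2, 15, 35, 36, 52, 68] → [2, 15, 35, 36, 52, 68, 81]
So `new_list[-1]` = 81

Answer: 81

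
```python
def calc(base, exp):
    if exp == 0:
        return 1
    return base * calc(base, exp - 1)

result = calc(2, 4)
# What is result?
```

calc(2, 4) = 2 * 2 * 2 * 2 = 16

Answer: 16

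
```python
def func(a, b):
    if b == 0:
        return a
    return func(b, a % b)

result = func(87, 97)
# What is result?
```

func(87, 97) -> func(97, 87) -> func(87, 10) -> func(10, 7) -> func(7, 3) -> func(3, 1) -> func(1, 0) -> 1

Answer: 1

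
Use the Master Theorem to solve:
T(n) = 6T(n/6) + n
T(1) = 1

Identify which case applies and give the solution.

a=6, b=6, f(n)=n. log_6(6) = 1. Since c=1 = 1, Case 2 applies: T(n) = Θ(n^log_b(a) · log n) = O(n log n).

Answer: O(n log n) - Case 2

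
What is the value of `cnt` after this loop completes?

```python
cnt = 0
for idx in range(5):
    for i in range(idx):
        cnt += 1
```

Triangle number: 0+1+2+...+4
`cnt` takes the values: 0 → 1 → 2 → 3 → 4 → 5 → 6 → 7 → 8 → 9 → 10

Answer: 10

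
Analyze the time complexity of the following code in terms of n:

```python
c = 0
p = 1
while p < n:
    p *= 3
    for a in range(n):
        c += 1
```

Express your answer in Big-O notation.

Each loop level contributes: log n × n. Multiplying the contributions gives O(n log n).

Answer: O(n log n)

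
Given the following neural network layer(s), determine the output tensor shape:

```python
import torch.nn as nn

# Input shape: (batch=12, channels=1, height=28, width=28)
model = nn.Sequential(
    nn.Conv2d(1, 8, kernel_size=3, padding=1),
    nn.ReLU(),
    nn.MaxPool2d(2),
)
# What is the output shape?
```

Input: (12, 1, 28, 28) -> after Conv2d: (12, 8, 28, 28) -> after ReLU: (12, 8, 28, 28) -> Output: (12, 8, 14, 14)

Answer: (12, 8, 14, 14)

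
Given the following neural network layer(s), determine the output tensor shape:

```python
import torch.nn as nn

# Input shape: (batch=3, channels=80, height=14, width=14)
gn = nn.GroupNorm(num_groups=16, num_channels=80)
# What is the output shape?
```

Input: (3, 80, 14, 14) -> Output: (3, 80, 14, 14)

Answer: (3, 80, 14, 14)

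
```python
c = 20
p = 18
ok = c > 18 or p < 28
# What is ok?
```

Trace:
`c = 20` → c = 20
`p = 18` → p = 18
`ok = c > 18 or p < 28` → ok = True
So ok = True

Answer: True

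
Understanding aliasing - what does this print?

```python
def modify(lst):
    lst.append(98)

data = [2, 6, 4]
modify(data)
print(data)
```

Key concept: function modifies passed list.
Step by step:
`data = [2, 6, 4]` → data = [2, 6, 4]
`modify(data)` → data = [2, 6, 4, 98]
`print(data)` → prints [2, 6, 4, 98]

Answer: [2, 6, 4, 98]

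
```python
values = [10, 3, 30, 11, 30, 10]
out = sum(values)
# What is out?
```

Trace:
`values = [10, 3, 30, 11, 30, 10]` → values = [10, 3, 30, 11, 30, 10]
`out = sum(values)` → out = 94
So out = 94

Answer: 94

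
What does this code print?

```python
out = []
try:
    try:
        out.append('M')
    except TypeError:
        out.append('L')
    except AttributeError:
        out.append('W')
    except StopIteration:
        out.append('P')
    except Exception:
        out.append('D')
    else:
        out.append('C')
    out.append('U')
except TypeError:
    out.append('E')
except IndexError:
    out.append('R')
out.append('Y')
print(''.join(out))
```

Execution trace: 'M' (inner try body, no exception) → 'C' (inner else) → 'U' (try body, no exception) → 'Y' (after the try/except). Output: MCUY

Answer: MCUY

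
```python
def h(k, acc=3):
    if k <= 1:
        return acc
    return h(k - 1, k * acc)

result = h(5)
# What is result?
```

Accumulator trace (n, acc): (5, 3) -> (4, 15) -> (3, 60) -> (2, 180) -> (1, 360) -> return 360

Answer: 360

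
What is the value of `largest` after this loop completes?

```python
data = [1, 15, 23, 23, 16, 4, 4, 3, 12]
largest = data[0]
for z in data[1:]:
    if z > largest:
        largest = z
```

Maximum of [1, 15, 23, 23, 16, 4, 4, 3, 12]
`largest` takes the values: 1 → 15 → 23

Answer: 23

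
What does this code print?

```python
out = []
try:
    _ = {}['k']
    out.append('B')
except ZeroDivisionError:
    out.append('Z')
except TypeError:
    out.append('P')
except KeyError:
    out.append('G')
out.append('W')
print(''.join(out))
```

Execution trace: 'G' (except KeyError) → 'W' (after the try/except). Output: GW

Answer: GW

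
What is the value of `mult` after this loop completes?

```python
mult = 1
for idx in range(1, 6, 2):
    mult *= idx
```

Product of 1, 3, 5, ... up to 5
`mult` takes the values: 1 → 3 → 15

Answer: 15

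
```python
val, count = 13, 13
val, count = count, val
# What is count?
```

Trace:
`val, count = 13, 13` → val = 13; count = 13
`val, count = count, val` → val = 13; count = 13
So count = 13

Answer: 13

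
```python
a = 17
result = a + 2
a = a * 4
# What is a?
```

Trace:
`a = 17` → a = 17
`result = a + 2` → result = 19
`a = a * 4` → a = 68
So a = 68

Answer: 68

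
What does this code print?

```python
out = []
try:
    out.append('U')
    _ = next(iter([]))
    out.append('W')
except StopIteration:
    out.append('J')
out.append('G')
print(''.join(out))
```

Execution trace: 'U' (try body) → 'J' (except StopIteration) → 'G' (after the try/except). Output: UJG

Answer: UJG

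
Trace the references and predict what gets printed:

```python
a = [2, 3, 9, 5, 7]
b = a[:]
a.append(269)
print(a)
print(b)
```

Key concept: slice [:] creates copy.
Step by step:
`a = [2, 3, 9, 5, 7]` → a = [2, 3, 9, 5, 7]
`b = a[:]` → b = [2, 3, 9, 5, 7]
`a.append(269)` → a = [2, 3, 9, 5, 7, 269]
`print(a)` → prints [2, 3, 9, 5, 7, 269]
`print(b)` → prints [2, 3, 9, 5, 7]

Answer:
[2, 3, 9, 5, 7, 269]
[2, 3, 9, 5, 7]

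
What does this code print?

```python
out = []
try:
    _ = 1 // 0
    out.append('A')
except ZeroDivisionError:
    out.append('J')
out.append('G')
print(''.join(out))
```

Execution trace: 'J' (except ZeroDivisionError) → 'G' (after the try/except). Output: JG

Answer: JG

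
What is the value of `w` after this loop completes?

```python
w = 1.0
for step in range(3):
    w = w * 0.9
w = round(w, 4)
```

Exponential decay: 1.0 * 0.9^3
`w` takes the values: 1.0 → 0.9 → 0.81 → 0.729

Answer: 0.729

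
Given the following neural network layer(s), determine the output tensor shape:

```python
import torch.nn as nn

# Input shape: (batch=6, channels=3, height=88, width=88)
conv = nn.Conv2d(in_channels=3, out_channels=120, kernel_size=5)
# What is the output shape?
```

Input: (6, 3, 88, 88) -> Output: (6, 120, 84, 84)

Answer: (6, 120, 84, 84)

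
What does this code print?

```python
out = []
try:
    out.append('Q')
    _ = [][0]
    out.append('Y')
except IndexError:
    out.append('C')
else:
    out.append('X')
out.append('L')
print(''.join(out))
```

Execution trace: 'Q' (try body) → 'C' (except IndexError) → 'L' (after the try/except). Output: QCL

Answer: QCL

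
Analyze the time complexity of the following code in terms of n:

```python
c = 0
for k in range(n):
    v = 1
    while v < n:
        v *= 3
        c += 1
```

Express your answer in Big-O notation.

Each loop level contributes: n × log n. Multiplying the contributions gives O(n log n).

Answer: O(n log n)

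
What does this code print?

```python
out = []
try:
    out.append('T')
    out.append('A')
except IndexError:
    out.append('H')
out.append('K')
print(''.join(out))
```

Execution trace: 'T' (try body) → 'A' (try body, no exception) → 'K' (after the try/except). Output: TAK

Answer: TAK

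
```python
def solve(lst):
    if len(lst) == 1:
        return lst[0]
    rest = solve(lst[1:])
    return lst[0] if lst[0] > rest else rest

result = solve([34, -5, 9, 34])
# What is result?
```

Recursive max over [34, -5, 9, 34] = 34

Answer: 34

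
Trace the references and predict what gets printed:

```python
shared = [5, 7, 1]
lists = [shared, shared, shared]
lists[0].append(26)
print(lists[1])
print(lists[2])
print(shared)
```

Key concept: list of same reference.
Step by step:
`shared = [5, 7, 1]` → shared = [5, 7, 1]
`lists = [shared, shared, shared]` → lists = [[5, 7, 1], [5, 7, 1], [5, 7, 1]]
`lists[0].append(26)` → shared = [5, 7, 1, 26]; lists = [[5, 7, 1, 26], [5, 7, 1, 26], [5, 7, 1, 26]]
`print(lists[1])` → prints [5, 7, 1, 26]
`print(lists[2])` → prints [5, 7, 1, 26]
`print(shared)` → prints [5, 7, 1, 26]

Answer:
[5, 7, 1, 26]
[5, 7, 1, 26]
[5, 7, 1, 26]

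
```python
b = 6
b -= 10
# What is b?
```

Trace:
`b = 6` → b = 6
`b -= 10` → b = -4
So b = -4

Answer: -4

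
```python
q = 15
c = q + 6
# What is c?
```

Trace:
`q = 15` → q = 15
`c = q + 6` → c = 21
So c = 21

Answer: 21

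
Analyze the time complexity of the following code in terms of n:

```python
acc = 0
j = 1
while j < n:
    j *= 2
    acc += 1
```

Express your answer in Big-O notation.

Each loop level contributes: log n. Multiplying the contributions gives O(log n).

Answer: O(log n)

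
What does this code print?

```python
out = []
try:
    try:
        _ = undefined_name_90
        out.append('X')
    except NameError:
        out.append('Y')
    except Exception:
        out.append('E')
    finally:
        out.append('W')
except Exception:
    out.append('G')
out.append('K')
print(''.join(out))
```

Execution trace: 'Y' (inner except NameError) → 'W' (inner finally) → 'K' (after the try/except). Output: YWK

Answer: YWK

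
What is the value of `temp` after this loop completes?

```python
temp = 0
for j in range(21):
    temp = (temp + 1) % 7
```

Increment mod 7, 21 times = 0
`temp` takes the values: 0 → 1 → 2 → 3 → 4 → 5 → 6 → 0 → 1 → 2 → 3 → 4 → 5 → 6 → 0 → 1 → 2 → 3 → 4 → 5 → 6 → 0

Answer: 0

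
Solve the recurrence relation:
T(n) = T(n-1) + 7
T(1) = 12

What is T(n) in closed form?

Unrolling: T(n) = T(1) + 7·(n-1) = 12 + 7(n-1) = 7n + 5.

Answer: T(n) = 7n + 5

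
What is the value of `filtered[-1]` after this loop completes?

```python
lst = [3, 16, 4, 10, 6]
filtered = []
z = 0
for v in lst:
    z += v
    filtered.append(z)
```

Cumulative sum ends at 39
`filtered` takes the values: [] → [3] → [3, 19] → [3, 19, 23] → [3, 19, 23, 33] → [3, 19, 23, 33, 39]
So `filtered[-1]` = 39

Answer: 39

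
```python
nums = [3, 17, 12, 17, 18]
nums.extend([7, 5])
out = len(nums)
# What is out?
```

Trace:
`nums = [3, 17, 12, 17, 18]` → nums = [3, 17, 12, 17, 18]
`nums.extend([7, 5])` → nums = [3, 17, 12, 17, 18, 7, 5]
`out = len(nums)` → out = 7
So out = 7

Answer: 7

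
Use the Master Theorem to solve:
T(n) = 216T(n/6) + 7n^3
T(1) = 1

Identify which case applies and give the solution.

a=216, b=6, f(n)=7n^3. log_6(216) = 3. Since c=3 = 3, Case 2 applies: T(n) = Θ(n^log_b(a) · log n) = O(n^3 log n).

Answer: O(n^3 log n) - Case 2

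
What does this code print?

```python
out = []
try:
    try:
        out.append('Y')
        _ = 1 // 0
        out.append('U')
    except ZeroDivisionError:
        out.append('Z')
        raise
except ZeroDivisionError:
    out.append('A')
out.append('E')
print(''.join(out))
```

Execution trace: 'Y' (inner try body) → 'Z' (inner except ZeroDivisionError) → 'A' (outer except ZeroDivisionError) → 'E' (after the try/except). Output: YZAE

Answer: YZAE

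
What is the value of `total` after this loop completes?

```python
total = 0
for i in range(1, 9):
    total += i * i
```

Sum of squares 1² to 8² = 204
`total` takes the values: 0 → 1 → 5 → 14 → 30 → 55 → 91 → 140 → 204

Answer: 204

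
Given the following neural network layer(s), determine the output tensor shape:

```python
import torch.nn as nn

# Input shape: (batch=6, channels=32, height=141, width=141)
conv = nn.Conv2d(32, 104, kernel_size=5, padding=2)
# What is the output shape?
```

Input: (6, 32, 141, 141) -> Output: (6, 104, 141, 141)

Answer: (6, 104, 141, 141)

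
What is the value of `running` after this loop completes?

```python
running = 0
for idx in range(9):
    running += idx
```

Sum of 0 to 8 = 36
`running` takes the values: 0 → 1 → 3 → 6 → 10 → 15 → 21 → 28 → 36

Answer: 36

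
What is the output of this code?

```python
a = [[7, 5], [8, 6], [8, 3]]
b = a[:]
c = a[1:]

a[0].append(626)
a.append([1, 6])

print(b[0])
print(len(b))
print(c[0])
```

Key concept: slice with nested mutation.
Step by step:
`a = [[7, 5], [8, 6], [8, 3]]` → a = [[7, 5], [8, 6], [8, 3]]
`b = a[:]` → b = [[7, 5], [8, 6], [8, 3]]
`c = a[1:]` → c = [[8, 6], [8, 3]]
`a[0].append(626)` → a = [[7, 5, 626], [8, 6], [8, 3]]; b = [[7, 5, 626], [8, 6], [8, 3]]
`a.append([1, 6])` → a = [[7, 5, 626], [8, 6], [8, 3], [1, 6]]
`print(b[0])` → prints [7, 5, 626]
`print(len(b))` → prints 3
`print(c[0])` → prints [8, 6]

Answer:
[7, 5, 626]
3
[8, 6]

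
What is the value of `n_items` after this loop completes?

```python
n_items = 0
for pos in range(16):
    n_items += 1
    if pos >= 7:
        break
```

Loop breaks when pos reaches 7, n_items is 8
`n_items` takes the values: 0 → 1 → 2 → 3 → 4 → 5 → 6 → 7 → 8

Answer: 8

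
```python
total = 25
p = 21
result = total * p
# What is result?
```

Trace:
`total = 25` → total = 25
`p = 21` → p = 21
`result = total * p` → result = 525
So result = 525

Answer: 525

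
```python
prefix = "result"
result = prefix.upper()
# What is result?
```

Trace:
`prefix = "result"` → prefix = 'result'
`result = prefix.upper()` → result = 'RESULT'
So result = 'RESULT'

Answer: 'RESULT'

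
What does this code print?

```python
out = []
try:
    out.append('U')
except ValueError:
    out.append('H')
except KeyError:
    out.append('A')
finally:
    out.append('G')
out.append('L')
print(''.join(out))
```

Execution trace: 'U' (try body, no exception) → 'G' (finally) → 'L' (after the try/except). Output: UGL

Answer: UGL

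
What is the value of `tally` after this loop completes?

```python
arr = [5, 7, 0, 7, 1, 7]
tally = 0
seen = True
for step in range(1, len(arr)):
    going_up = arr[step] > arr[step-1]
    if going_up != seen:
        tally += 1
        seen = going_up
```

Count direction changes in [5, 7, 0, 7, 1, 7]
`tally` takes the values: 0 → 1 → 2 → 3 → 4

Answer: 4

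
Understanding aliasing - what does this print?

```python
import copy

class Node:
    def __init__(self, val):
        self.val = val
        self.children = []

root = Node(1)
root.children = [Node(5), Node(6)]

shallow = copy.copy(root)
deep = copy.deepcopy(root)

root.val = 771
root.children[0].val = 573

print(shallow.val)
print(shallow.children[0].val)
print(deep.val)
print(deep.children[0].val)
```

Key concept: deep copy with custom objects.
Step by step:
`root = Node(1)` → root = Node(val=1, children=[])
`root.children = [Node(5), Node(6)]` → root = Node(val=1, children=[Node(val=5, children=[]), Node(val=6, children=[])])
`shallow = copy.copy(root)` → shallow = Node(val=1, children=[Node(val=5, children=[]), Node(val=6, children=[])])
`deep = copy.deepcopy(root)` → deep = Node(val=1, children=[Node(val=5, children=[]), Node(val=6, children=[])])
`root.val = 771` → root = Node(val=771, children=[Node(val=5, children=[]), Node(val=6, children=[])])
`root.children[0].val = 573` → root = Node(val=771, children=[Node(val=573, children=[]), Node(val=6, children=[])]); shallow = Node(val=1, children=[Node(val=573, children=[]), Node(val=6, children=[])])
`print(shallow.val)` → prints 1
`print(shallow.children[0].val)` → prints 573
`print(deep.val)` → prints 1
`print(deep.children[0].val)` → prints 5

Answer:
1
573
1
5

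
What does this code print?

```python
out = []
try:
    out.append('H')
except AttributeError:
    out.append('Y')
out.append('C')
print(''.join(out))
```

Execution trace: 'H' (try body, no exception) → 'C' (after the try/except). Output: HC

Answer: HC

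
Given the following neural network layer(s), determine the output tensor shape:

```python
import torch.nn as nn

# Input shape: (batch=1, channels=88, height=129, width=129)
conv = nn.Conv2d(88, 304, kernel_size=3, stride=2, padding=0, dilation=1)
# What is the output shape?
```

Input: (1, 88, 129, 129) -> Output: (1, 304, 64, 64)

Answer: (1, 304, 64, 64)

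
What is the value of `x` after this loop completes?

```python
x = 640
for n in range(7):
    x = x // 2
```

Halve 7 times: 640 // 2^7 = 5
`x` takes the values: 640 → 320 → 160 → 80 → 40 → 20 → 10 → 5

Answer: 5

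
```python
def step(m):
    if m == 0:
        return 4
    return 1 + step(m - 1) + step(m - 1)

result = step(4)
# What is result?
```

step(m) = 1 + 2·step(m-1), step(0)=4. Closed form: (4+1)·2^4 - 1 = 79.

Answer: 79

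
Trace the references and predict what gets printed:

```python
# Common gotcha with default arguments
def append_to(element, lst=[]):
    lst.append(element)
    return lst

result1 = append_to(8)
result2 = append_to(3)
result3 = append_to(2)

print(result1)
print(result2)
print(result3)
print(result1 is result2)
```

Key concept: mutable default argument gotcha.
Step by step:
`result1 = append_to(8)` → result1 = [8]
`result2 = append_to(3)` → result1 = [8, 3] (same object as result2); result2 = [8, 3] (same object as result1)
`result3 = append_to(2)` → result1 = [8, 3, 2] (same object as result2, result3); result2 = [8, 3, 2] (same object as result1, result3); result3 = [8, 3, 2] (same object as result1, result2)
`print(result1)` → prints [8, 3, 2]
`print(result2)` → prints [8, 3, 2]
`print(result3)` → prints [8, 3, 2]
`print(result1 is result2)` → prints True

Answer:
[8, 3, 2]
[8, 3, 2]
[8, 3, 2]
True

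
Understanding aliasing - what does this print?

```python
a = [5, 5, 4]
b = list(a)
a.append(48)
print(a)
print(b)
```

Key concept: list() constructor creates copy.
Step by step:
`a = [5, 5, 4]` → a = [5, 5, 4]
`b = list(a)` → b = [5, 5, 4]
`a.append(48)` → a = [5, 5, 4, 48]
`print(a)` → prints [5, 5, 4, 48]
`print(b)` → prints [5, 5, 4]

Answer:
[5, 5, 4, 48]
[5, 5, 4]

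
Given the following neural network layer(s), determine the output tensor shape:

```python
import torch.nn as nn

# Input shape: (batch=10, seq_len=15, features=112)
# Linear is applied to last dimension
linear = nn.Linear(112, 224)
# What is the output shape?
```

Input: (10, 15, 112) -> Output: (10, 15, 224)

Answer: (10, 15, 224)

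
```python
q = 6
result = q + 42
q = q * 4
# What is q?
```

Trace:
`q = 6` → q = 6
`result = q + 42` → result = 48
`q = q * 4` → q = 24
So q = 24

Answer: 24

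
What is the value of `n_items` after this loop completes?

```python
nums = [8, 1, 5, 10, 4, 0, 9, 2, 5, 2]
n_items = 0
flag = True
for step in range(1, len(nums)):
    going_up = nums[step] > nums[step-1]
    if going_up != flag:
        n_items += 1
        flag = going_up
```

Count direction changes in [8, 1, 5, 10, 4, 0, 9, 2, 5, 2]
`n_items` takes the values: 0 → 1 → 2 → 3 → 4 → 5 → 6 → 7

Answer: 7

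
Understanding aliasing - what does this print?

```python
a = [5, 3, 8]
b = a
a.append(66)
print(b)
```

Key concept: basic list aliasing.
Step by step:
`a = [5, 3, 8]` → a = [5, 3, 8]
`b = a` → b = [5, 3, 8] (same object as a)
`a.append(66)` → a = [5, 3, 8, 66] (same object as b); b = [5, 3, 8, 66] (same object as a)
`print(b)` → prints [5, 3, 8, 66]

Answer: [5, 3, 8, 66]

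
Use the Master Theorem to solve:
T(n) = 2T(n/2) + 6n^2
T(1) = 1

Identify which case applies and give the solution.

a=2, b=2, f(n)=6n^2. log_2(2) = 1. Since c=2 > 1 and the regularity condition holds (2(n/2)^2 = (2/2^2)n^2 with 2/2^2 < 1), Case 3 applies: T(n) = Θ(f(n)) = O(n^2).

Answer: O(n^2) - Case 3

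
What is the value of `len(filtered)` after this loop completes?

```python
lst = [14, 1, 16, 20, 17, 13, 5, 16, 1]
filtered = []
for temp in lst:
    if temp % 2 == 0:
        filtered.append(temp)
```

Count even numbers in [14, 1, 16, 20, 17, 13, 5, 16, 1]
`filtered` takes the values: [] → [14] → [14, 16] → [14, 16, 20] → [14, 16, 20, 16]
So `len(filtered)` = 4

Answer: 4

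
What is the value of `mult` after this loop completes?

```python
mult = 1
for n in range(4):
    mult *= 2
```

2^4 = 16
`mult` takes the values: 1 → 2 → 4 → 8 → 16

Answer: 16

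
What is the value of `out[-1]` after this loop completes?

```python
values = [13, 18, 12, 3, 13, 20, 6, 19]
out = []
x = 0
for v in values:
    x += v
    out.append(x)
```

Cumulative sum ends at 104
`out` takes the values: [] → [13] → [13, 31] → [13, 31, 43] → [13, 31, 43, 46] → [13, 31, 43, 46, 59] → [13, 31, 43, 46, 59, 79] → [13, 31, 43, 46, 59, 79, 85] → [13, 31, 43, 46, 59, 79, 85, 104]
So `out[-1]` = 104

Answer: 104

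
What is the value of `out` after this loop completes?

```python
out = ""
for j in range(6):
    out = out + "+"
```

Repeat '+' 6 times
`out` takes the values: "" → "+" → "++" → "+++" → "++++" → "+++++" → "++++++"

Answer: "++++++"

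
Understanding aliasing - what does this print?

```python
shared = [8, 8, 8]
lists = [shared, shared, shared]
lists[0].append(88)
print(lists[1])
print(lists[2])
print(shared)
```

Key concept: list of same reference.
Step by step:
`shared = [8, 8, 8]` → shared = [8, 8, 8]
`lists = [shared, shared, shared]` → lists = [[8, 8, 8], [8, 8, 8], [8, 8, 8]]
`lists[0].append(88)` → shared = [8, 8, 8, 88]; lists = [[8, 8, 8, 88], [8, 8, 8, 88], [8, 8, 8, 88]]
`print(lists[1])` → prints [8, 8, 8, 88]
`print(lists[2])` → prints [8, 8, 8, 88]
`print(shared)` → prints [8, 8, 8, 88]

Answer:
[8, 8, 8, 88]
[8, 8, 8, 88]
[8, 8, 8, 88]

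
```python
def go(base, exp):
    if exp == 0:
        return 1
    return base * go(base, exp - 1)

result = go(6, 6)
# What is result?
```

go(6, 6) = 6 * 6 * 6 * 6 * 6 * 6 = 46656

Answer: 46656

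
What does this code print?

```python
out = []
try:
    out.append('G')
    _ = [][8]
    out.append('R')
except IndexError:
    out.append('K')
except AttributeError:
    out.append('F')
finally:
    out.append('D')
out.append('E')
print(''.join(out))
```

Execution trace: 'G' (try body) → 'K' (except IndexError) → 'D' (finally) → 'E' (after the try/except). Output: GKDE

Answer: GKDE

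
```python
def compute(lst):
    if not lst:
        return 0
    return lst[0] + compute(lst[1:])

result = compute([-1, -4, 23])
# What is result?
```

(-1) + (-4) + 23 + 0 = 18

Answer: 18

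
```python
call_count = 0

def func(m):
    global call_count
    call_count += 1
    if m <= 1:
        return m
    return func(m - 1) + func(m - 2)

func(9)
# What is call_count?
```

Calls(m) = 1 + Calls(m-1) + Calls(m-2); Calls(0)=Calls(1)=1. For m=9 this gives 109.

Answer: 109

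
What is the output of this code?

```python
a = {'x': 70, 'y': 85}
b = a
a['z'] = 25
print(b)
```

Key concept: dict aliasing.
Step by step:
`a = {'x': 70, 'y': 85}` → a = {'x': 70, 'y': 85}
`b = a` → b = {'x': 70, 'y': 85} (same object as a)
`a['z'] = 25` → a = {'x': 70, 'y': 85, 'z': 25} (same object as b); b = {'x': 70, 'y': 85, 'z': 25} (same object as a)
`print(b)` → prints {'x': 70, 'y': 85, 'z': 25}

Answer: {'x': 70, 'y': 85, 'z': 25}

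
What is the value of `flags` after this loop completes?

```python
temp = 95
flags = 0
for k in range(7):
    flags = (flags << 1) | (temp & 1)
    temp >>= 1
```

Reverse lowest 7 bits of 95
`flags` takes the values: 0 → 1 → 3 → 7 → 15 → 31 → 62 → 125

Answer: 125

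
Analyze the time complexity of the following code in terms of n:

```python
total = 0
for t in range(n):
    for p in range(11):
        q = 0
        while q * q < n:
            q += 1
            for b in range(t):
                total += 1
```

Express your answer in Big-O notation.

Each loop level contributes: n × 1 × √n × n. Multiplying the contributions gives O(n^2√n).

Answer: O(n^2√n)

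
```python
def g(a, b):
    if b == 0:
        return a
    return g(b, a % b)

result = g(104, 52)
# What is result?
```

g(104, 52) -> g(52, 0) -> 52

Answer: 52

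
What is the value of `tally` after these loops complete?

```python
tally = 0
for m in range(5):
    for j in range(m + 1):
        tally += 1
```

Triangle: 1 + 2 + ... + 5
`tally` takes the values: 0 → 1 → 2 → 3 → 4 → 5 → 6 → 7 → 8 → 9 → 10 → 11 → 12 → 13 → 14 → 15

Answer: 15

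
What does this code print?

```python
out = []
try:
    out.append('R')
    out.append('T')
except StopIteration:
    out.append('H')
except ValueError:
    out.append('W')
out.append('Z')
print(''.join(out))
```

Execution trace: 'R' (try body) → 'T' (try body, no exception) → 'Z' (after the try/except). Output: RTZ

Answer: RTZ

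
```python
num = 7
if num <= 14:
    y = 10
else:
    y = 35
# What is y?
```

Trace:
`num = 7` → num = 7
`if num <= 14: ...` → num <= 14 is True → y = 10
So y = 10

Answer: 10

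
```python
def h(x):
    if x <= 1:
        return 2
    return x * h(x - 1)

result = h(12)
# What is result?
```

h(12) = 12 * 11 * 10 * 9 * 8 * 7 * 6 * 5 * 4 * 3 * 2 * 2 = 958003200

Answer: 958003200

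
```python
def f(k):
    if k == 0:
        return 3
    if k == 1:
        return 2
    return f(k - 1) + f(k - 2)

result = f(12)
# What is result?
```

Build up from base cases: f(0)=3, f(1)=2, f(2)=5, f(3)=7, f(4)=12, f(5)=19, f(6)=31, ..., f(12)=555

Answer: 555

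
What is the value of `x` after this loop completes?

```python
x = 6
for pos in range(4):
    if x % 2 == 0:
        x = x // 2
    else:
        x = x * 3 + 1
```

Collatz-style transformation from 6
`x` takes the values: 6 → 3 → 10 → 5 → 16

Answer: 16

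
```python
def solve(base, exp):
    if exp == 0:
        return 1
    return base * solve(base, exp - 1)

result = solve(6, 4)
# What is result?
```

solve(6, 4) = 6 * 6 * 6 * 6 = 1296

Answer: 1296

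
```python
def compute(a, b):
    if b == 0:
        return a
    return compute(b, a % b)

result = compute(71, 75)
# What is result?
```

compute(71, 75) -> compute(75, 71) -> compute(71, 4) -> compute(4, 3) -> compute(3, 1) -> compute(1, 0) -> 1

Answer: 1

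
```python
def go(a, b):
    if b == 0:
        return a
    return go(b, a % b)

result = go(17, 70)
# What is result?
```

go(17, 70) -> go(70, 17) -> go(17, 2) -> go(2, 1) -> go(1, 0) -> 1

Answer: 1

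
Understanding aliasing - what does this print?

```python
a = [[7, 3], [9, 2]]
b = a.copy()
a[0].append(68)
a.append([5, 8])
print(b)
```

Key concept: shallow copy with nested lists.
Step by step:
`a = [[7, 3], [9, 2]]` → a = [[7, 3], [9, 2]]
`b = a.copy()` → b = [[7, 3], [9, 2]]
`a[0].append(68)` → a = [[7, 3, 68], [9, 2]]; b = [[7, 3, 68], [9, 2]]
`a.append([5, 8])` → a = [[7, 3, 68], [9, 2], [5, 8]]
`print(b)` → prints [[7, 3, 68], [9, 2]]

Answer: [[7, 3, 68], [9, 2]]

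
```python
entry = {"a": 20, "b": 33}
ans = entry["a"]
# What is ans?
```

Trace:
`entry = {"a": 20, "b": 33}` → entry = {'a': 20, 'b': 33}
`ans = entry["a"]` → ans = 20
So ans = 20

Answer: 20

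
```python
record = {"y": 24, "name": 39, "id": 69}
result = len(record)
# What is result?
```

Trace:
`record = {"y": 24, "name": 39, "id": 69}` → record = {'y': 24, 'name': 39, 'id': 69}
`result = len(record)` → result = 3
So result = 3

Answer: 3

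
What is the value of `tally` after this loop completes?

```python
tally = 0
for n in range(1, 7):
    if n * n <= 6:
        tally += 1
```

Count numbers where n² ≤ 6
`tally` takes the values: 0 → 1 → 2

Answer: 2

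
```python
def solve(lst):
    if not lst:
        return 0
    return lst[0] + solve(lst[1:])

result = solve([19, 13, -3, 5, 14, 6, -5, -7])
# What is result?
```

19 + 13 + (-3) + 5 + 14 + 6 + (-5) + (-7) + 0 = 42

Answer: 42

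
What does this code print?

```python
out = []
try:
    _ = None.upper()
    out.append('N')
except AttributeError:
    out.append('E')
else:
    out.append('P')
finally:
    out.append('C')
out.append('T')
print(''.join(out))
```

Execution trace: 'E' (except AttributeError) → 'C' (finally) → 'T' (after the try/except). Output: ECT

Answer: ECT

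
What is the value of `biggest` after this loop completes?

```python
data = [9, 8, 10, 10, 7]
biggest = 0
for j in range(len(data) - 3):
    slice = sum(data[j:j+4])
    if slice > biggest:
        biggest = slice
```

Max sum of 4-element window in [9, 8, 10, 10, 7]
`biggest` takes the values: 0 → 37

Answer: 37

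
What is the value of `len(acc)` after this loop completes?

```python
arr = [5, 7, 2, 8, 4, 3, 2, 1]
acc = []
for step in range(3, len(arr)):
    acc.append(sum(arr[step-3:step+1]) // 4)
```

Number of 4-element averages
`acc` takes the values: [] → [5] → [5, 5] → [5, 5, 4] → [5, 5, 4, 4] → [5, 5, 4, 4, 2]
So `len(acc)` = 5

Answer: 5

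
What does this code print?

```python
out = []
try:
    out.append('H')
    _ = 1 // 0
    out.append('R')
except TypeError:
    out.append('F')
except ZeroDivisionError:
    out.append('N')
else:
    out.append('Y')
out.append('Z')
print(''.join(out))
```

Execution trace: 'H' (try body) → 'N' (except ZeroDivisionError) → 'Z' (after the try/except). Output: HNZ

Answer: HNZ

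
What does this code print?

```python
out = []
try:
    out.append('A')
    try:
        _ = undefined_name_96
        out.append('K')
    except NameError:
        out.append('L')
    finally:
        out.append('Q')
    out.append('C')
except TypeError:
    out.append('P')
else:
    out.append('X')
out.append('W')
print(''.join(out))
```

Execution trace: 'A' (try body) → 'L' (inner except NameError) → 'Q' (inner finally) → 'C' (try body, no exception) → 'X' (else) → 'W' (after the try/except). Output: ALQCXW

Answer: ALQCXW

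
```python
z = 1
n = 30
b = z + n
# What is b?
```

Trace:
`z = 1` → z = 1
`n = 30` → n = 30
`b = z + n` → b = 31
So b = 31

Answer: 31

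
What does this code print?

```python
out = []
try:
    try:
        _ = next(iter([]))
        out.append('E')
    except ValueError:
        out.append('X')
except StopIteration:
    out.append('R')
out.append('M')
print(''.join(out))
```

Execution trace: 'R' (outer except StopIteration) → 'M' (after the try/except). Output: RM

Answer: RM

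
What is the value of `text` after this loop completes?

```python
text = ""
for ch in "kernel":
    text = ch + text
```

Reverse 'kernel'
`text` takes the values: "" → "k" → "ek" → "rek" → "nrek" → "enrek" → "lenrek"

Answer: "lenrek"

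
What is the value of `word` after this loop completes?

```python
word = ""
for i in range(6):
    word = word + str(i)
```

Concatenate digits 0 to 5
`word` takes the values: "" → "0" → "01" → "012" → "0123" → "01234" → "012345"

Answer: "012345"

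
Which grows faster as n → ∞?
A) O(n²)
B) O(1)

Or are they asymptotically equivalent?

O(n²) vs O(1): Higher order terms dominate.

Answer: A) O(n²) grows faster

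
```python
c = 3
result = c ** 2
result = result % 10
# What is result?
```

Trace:
`c = 3` → c = 3
`result = c ** 2` → result = 9
`result = result % 10` → result = 9
So result = 9

Answer: 9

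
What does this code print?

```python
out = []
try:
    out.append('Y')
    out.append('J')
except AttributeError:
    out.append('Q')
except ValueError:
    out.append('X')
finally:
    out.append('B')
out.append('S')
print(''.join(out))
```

Execution trace: 'Y' (try body) → 'J' (try body, no exception) → 'B' (finally) → 'S' (after the try/except). Output: YJBS

Answer: YJBS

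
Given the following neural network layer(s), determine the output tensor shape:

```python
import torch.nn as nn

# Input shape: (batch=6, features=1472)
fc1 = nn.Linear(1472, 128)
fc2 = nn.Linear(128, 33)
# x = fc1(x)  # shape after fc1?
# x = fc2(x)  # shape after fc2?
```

Input: (6, 1472) -> after fc1: (6, 128) -> Output: (6, 33)

Answer: (6, 33)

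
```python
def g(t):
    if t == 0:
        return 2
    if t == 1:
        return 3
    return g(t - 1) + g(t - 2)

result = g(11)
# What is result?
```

Build up from base cases: g(0)=2, g(1)=3, g(2)=5, g(3)=8, g(4)=13, g(5)=21, g(6)=34, ..., g(11)=377

Answer: 377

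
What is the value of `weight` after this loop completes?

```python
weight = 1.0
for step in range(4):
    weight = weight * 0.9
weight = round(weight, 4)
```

Exponential decay: 1.0 * 0.9^4
`weight` takes the values: 1.0 → 0.9 → 0.81 → 0.729 → 0.6561

Answer: 0.6561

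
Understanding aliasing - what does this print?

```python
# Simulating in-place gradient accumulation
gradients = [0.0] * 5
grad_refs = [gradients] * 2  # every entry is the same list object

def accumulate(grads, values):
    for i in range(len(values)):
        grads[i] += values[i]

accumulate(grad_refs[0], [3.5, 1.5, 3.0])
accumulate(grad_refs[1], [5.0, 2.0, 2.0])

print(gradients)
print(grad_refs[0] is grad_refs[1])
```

Key concept: gradient accumulation aliasing.
Step by step:
`gradients = [0.0] * 5` → gradients = [0.0, 0.0, 0.0, 0.0, 0.0]
`grad_refs = [gradients] * 2` → grad_refs = [[0.0, 0.0, 0.0, 0.0, 0.0], [0.0, 0.0, 0.0, 0.0, 0.0]]
`accumulate(grad_refs[0], [3.5, 1.5, 3.0])` → gradients = [3.5, 1.5, 3.0, 0.0, 0.0]; grad_refs = [[3.5, 1.5, 3.0, 0.0, 0.0], [3.5, 1.5, 3.0, 0.0, 0.0]]
`accumulate(grad_refs[1], [5.0, 2.0, 2.0])` → gradients = [8.5, 3.5, 5.0, 0.0, 0.0]; grad_refs = [[8.5, 3.5, 5.0, 0.0, 0.0], [8.5, 3.5, 5.0, 0.0, 0.0]]
`print(gradients)` → prints [8.5, 3.5, 5.0, 0.0, 0.0]
`print(grad_refs[0] is grad_refs[1])` → prints True

Answer:
[8.5, 3.5, 5.0, 0.0, 0.0]
True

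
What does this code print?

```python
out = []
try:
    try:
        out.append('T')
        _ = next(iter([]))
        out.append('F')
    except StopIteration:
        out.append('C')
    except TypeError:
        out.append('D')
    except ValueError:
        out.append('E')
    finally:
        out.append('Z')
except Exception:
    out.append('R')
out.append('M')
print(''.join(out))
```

Execution trace: 'T' (inner try body) → 'C' (inner except StopIteration) → 'Z' (inner finally) → 'M' (after the try/except). Output: TCZM

Answer: TCZM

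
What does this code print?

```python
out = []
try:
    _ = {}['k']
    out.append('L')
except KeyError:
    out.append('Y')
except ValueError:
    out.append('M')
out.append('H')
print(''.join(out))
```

Execution trace: 'Y' (except KeyError) → 'H' (after the try/except). Output: YH

Answer: YH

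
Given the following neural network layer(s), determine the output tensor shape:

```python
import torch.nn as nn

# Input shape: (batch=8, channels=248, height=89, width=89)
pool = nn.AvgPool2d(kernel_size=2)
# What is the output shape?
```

Input: (8, 248, 89, 89) -> Output: (8, 248, 44, 44)

Answer: (8, 248, 44, 44)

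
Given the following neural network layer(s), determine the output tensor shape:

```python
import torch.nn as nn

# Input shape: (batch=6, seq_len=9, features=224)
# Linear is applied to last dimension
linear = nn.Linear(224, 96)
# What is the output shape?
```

Input: (6, 9, 224) -> Output: (6, 9, 96)

Answer: (6, 9, 96)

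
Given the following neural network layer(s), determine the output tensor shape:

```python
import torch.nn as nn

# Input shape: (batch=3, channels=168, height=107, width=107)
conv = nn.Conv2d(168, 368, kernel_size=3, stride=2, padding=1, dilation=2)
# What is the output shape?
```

Input: (3, 168, 107, 107) -> Output: (3, 368, 53, 53)

Answer: (3, 368, 53, 53)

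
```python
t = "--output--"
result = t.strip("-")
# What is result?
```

Trace:
`t = "--output--"` → t = '--output--'
`result = t.strip("-")` → result = 'output'
So result = 'output'

Answer: 'output'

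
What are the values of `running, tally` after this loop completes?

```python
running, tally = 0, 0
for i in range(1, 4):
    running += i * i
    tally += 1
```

Sum of squares and count
`running, tally` takes the values: (0, 0) → (1, 0) → (1, 1) → (5, 1) → (5, 2) → (14, 2) → (14, 3)

Answer: 14, 3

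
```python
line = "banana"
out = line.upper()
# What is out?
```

Trace:
`line = "banana"` → line = 'banana'
`out = line.upper()` → out = 'BANANA'
So out = 'BANANA'

Answer: 'BANANA'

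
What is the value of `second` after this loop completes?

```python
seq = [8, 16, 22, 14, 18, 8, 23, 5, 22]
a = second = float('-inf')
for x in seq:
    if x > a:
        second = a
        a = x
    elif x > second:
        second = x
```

Second largest (with repeats) in [8, 16, 22, 14, 18, 8, 23, 5, 22]
`second` takes the values: -inf → 8 → 16 → 18 → 22

Answer: 22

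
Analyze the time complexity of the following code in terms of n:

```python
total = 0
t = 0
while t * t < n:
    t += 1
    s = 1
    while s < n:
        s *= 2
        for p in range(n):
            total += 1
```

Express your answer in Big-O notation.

Each loop level contributes: √n × log n × n. Multiplying the contributions gives O(n√n log n).

Answer: O(n√n log n)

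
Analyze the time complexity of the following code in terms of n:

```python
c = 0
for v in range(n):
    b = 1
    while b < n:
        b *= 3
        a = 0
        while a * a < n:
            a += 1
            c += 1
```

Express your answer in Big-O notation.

Each loop level contributes: n × log n × √n. Multiplying the contributions gives O(n√n log n).

Answer: O(n√n log n)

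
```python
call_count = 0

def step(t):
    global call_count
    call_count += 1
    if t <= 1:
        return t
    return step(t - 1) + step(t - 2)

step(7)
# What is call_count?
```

Calls(t) = 1 + Calls(t-1) + Calls(t-2); Calls(0)=Calls(1)=1. For t=7 this gives 41.

Answer: 41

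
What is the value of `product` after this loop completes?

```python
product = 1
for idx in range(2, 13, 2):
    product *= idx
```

Product of even numbers 2 to 12
`product` takes the values: 1 → 2 → 8 → 48 → 384 → 3840 → 46080

Answer: 46080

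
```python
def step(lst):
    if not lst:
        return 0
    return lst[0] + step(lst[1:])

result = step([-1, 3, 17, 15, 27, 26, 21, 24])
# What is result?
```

(-1) + 3 + 17 + 15 + 27 + 26 + 21 + 24 + 0 = 132

Answer: 132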